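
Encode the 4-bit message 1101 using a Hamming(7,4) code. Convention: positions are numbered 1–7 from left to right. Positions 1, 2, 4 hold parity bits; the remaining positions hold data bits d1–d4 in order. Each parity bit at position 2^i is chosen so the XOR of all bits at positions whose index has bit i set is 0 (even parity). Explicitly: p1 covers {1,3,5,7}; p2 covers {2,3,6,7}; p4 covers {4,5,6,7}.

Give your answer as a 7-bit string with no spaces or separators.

Place data at non-parity positions: p1 p2 1 p4 1 0 1
p1 (pos 1,3,5,7): XOR of data positions = 1⊕1⊕1 = 1
p2 (pos 2,3,6,7): XOR of data positions = 1⊕0⊕1 = 0
p4 (pos 4,5,6,7): XOR of data positions = 1⊕0⊕1 = 0
Codeword: 1010101

1010101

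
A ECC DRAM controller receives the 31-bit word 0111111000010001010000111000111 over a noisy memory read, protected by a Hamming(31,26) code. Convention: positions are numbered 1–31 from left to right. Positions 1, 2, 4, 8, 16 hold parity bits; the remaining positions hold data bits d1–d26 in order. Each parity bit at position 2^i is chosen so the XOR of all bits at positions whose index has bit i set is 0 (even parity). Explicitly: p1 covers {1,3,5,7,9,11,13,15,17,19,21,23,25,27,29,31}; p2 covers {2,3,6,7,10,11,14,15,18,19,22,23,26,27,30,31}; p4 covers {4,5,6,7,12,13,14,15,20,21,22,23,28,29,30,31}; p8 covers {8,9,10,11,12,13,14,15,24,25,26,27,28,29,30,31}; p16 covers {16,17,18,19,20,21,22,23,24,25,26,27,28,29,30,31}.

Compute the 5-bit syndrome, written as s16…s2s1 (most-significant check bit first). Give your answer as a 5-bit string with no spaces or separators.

00101

s1 (pos 1,3,5,7,9,11,13,15,17,19,21,23,25,27,29,31): 0⊕1⊕1⊕1⊕0⊕0⊕0⊕0⊕0⊕0⊕0⊕1⊕1⊕0⊕1⊕1 = 1
s2 (pos 2,3,6,7,10,11,14,15,18,19,22,23,26,27,30,31): 1⊕1⊕1⊕1⊕0⊕0⊕0⊕0⊕1⊕0⊕0⊕1⊕0⊕0⊕1⊕1 = 0
s4 (pos 4,5,6,7,12,13,14,15,20,21,22,23,28,29,30,31): 1⊕1⊕1⊕1⊕1⊕0⊕0⊕0⊕0⊕0⊕0⊕1⊕0⊕1⊕1⊕1 = 1
s8 (pos 8,9,10,11,12,13,14,15,24,25,26,27,28,29,30,31): 0⊕0⊕0⊕0⊕1⊕0⊕0⊕0⊕1⊕1⊕0⊕0⊕0⊕1⊕1⊕1 = 0
s16 (pos 16,17,18,19,20,21,22,23,24,25,26,27,28,29,30,31): 1⊕0⊕1⊕0⊕0⊕0⊕0⊕1⊕1⊕1⊕0⊕0⊕0⊕1⊕1⊕1 = 0
Syndrome s16…s1 = 00101 → error at position 5.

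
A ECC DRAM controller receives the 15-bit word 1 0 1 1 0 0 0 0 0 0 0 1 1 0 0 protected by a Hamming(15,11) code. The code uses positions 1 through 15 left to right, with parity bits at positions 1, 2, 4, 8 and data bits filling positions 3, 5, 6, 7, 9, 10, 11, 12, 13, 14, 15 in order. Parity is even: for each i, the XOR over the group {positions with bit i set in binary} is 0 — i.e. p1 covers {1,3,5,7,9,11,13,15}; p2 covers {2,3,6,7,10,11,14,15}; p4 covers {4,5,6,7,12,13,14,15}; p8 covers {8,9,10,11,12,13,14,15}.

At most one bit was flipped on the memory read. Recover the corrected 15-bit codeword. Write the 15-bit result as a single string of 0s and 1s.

101100100001100

s1 (pos 1,3,5,7,9,11,13,15): 1⊕1⊕0⊕0⊕0⊕0⊕1⊕0 = 1
s2 (pos 2,3,6,7,10,11,14,15): 0⊕1⊕0⊕0⊕0⊕0⊕0⊕0 = 1
s4 (pos 4,5,6,7,12,13,14,15): 1⊕0⊕0⊕0⊕1⊕1⊕0⊕0 = 1
s8 (pos 8,9,10,11,12,13,14,15): 0⊕0⊕0⊕0⊕1⊕1⊕0⊕0 = 0
Syndrome s8…s1 = 0111 → error at position 7.
Flip position 7: 101100000001100 → 101100100001100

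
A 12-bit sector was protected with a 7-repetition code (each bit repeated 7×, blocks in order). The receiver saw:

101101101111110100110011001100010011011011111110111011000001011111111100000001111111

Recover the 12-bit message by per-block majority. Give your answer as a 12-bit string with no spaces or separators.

Block 1 (1011011): 5 ones → 1
Block 2 (0111111): 6 ones → 1
Block 3 (0100110): 3 ones → 0
Block 4 (0110011): 4 ones → 1
Block 5 (0001001): 2 ones → 0
Block 6 (1011011): 5 ones → 1
Block 7 (1111101): 6 ones → 1
Block 8 (1101100): 4 ones → 1
Block 9 (0001011): 3 ones → 0
Block 10 (1111111): 7 ones → 1
Block 11 (0000000): 0 ones → 0
Block 12 (1111111): 7 ones → 1

110101110101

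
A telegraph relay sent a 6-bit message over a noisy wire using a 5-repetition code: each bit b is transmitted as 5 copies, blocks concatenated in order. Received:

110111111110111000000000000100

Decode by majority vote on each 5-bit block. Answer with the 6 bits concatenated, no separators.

111000

Block 1 (11011): 4 ones → 1
Block 2 (11111): 5 ones → 1
Block 3 (10111): 4 ones → 1
Block 4 (00000): 0 ones → 0
Block 5 (00000): 0 ones → 0
Block 6 (00100): 1 one → 0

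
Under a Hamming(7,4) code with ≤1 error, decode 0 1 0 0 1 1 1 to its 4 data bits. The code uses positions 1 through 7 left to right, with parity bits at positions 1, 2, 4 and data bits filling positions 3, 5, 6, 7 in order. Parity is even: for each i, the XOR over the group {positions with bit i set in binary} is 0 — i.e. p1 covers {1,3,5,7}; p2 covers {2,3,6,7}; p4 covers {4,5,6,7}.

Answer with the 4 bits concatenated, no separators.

s1 (pos 1,3,5,7): 0⊕0⊕1⊕1 = 0
s2 (pos 2,3,6,7): 1⊕0⊕1⊕1 = 1
s4 (pos 4,5,6,7): 0⊕1⊕1⊕1 = 1
Syndrome s4…s1 = 110 → error at position 6.
Flip position 6: 0100111 → 0100101
Read data bits from positions 3,5,6,7: 0101

0101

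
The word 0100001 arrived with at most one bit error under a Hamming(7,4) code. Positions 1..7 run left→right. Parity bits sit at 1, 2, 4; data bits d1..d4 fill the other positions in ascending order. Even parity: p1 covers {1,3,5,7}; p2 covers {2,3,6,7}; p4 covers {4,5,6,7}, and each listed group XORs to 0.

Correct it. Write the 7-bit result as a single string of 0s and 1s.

s1 (pos 1,3,5,7): 0⊕0⊕0⊕1 = 1
s2 (pos 2,3,6,7): 1⊕0⊕0⊕1 = 0
s4 (pos 4,5,6,7): 0⊕0⊕0⊕1 = 1
Syndrome s4…s1 = 101 → error at position 5.
Flip position 5: 0100001 → 0100101

0100101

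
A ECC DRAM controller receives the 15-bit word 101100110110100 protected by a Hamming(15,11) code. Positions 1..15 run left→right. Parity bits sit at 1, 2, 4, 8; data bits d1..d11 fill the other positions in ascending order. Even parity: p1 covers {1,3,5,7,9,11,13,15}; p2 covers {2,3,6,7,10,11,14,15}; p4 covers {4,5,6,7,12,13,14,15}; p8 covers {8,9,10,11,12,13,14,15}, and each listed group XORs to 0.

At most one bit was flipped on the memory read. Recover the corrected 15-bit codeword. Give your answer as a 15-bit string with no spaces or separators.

101110110110100

s1 (pos 1,3,5,7,9,11,13,15): 1⊕1⊕0⊕1⊕0⊕1⊕1⊕0 = 1
s2 (pos 2,3,6,7,10,11,14,15): 0⊕1⊕0⊕1⊕1⊕1⊕0⊕0 = 0
s4 (pos 4,5,6,7,12,13,14,15): 1⊕0⊕0⊕1⊕0⊕1⊕0⊕0 = 1
s8 (pos 8,9,10,11,12,13,14,15): 1⊕0⊕1⊕1⊕0⊕1⊕0⊕0 = 0
Syndrome s8…s1 = 0101 → error at position 5.
Flip position 5: 101100110110100 → 101110110110100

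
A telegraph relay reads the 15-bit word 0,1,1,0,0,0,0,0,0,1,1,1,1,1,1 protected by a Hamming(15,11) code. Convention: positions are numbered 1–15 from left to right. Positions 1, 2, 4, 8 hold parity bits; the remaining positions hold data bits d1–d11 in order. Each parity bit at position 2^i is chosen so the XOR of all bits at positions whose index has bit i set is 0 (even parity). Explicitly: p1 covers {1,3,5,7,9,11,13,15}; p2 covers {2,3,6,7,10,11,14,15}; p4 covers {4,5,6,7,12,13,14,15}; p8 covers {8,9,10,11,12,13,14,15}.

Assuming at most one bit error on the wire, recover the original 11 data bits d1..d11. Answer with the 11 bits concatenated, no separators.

10000111111

s1 (pos 1,3,5,7,9,11,13,15): 0⊕1⊕0⊕0⊕0⊕1⊕1⊕1 = 0
s2 (pos 2,3,6,7,10,11,14,15): 1⊕1⊕0⊕0⊕1⊕1⊕1⊕1 = 0
s4 (pos 4,5,6,7,12,13,14,15): 0⊕0⊕0⊕0⊕1⊕1⊕1⊕1 = 0
s8 (pos 8,9,10,11,12,13,14,15): 0⊕0⊕1⊕1⊕1⊕1⊕1⊕1 = 0
Syndrome s8…s1 = 0000 → no error.
Read data bits from positions 3,5,6,7,9,10,11,12,13,14,15: 10000111111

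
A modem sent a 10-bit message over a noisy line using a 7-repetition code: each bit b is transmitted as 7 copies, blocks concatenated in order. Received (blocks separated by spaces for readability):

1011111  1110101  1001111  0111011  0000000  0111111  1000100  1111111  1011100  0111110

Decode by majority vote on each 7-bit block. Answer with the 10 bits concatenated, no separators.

Block 1 (1011111): 6 ones → 1
Block 2 (1110101): 5 ones → 1
Block 3 (1001111): 5 ones → 1
Block 4 (0111011): 5 ones → 1
Block 5 (0000000): 0 ones → 0
Block 6 (0111111): 6 ones → 1
Block 7 (1000100): 2 ones → 0
Block 8 (1111111): 7 ones → 1
Block 9 (1011100): 4 ones → 1
Block 10 (0111110): 5 ones → 1

1111010111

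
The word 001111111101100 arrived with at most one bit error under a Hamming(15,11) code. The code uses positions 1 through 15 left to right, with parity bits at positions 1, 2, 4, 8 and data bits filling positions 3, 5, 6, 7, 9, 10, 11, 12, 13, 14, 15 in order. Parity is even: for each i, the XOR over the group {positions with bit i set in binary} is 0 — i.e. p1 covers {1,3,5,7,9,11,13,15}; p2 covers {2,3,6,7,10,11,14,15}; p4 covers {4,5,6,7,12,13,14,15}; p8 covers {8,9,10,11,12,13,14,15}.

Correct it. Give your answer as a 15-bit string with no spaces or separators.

001111110101100

s1 (pos 1,3,5,7,9,11,13,15): 0⊕1⊕1⊕1⊕1⊕0⊕1⊕0 = 1
s2 (pos 2,3,6,7,10,11,14,15): 0⊕1⊕1⊕1⊕1⊕0⊕0⊕0 = 0
s4 (pos 4,5,6,7,12,13,14,15): 1⊕1⊕1⊕1⊕1⊕1⊕0⊕0 = 0
s8 (pos 8,9,10,11,12,13,14,15): 1⊕1⊕1⊕0⊕1⊕1⊕0⊕0 = 1
Syndrome s8…s1 = 1001 → error at position 9.
Flip position 9: 001111111101100 → 001111110101100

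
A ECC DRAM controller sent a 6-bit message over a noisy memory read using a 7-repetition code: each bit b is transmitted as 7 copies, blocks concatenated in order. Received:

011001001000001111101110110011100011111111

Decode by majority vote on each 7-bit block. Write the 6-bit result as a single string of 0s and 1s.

001111

Block 1 (0110010): 3 ones → 0
Block 2 (0100000): 1 one → 0
Block 3 (1111101): 6 ones → 1
Block 4 (1101100): 4 ones → 1
Block 5 (1110001): 4 ones → 1
Block 6 (1111111): 7 ones → 1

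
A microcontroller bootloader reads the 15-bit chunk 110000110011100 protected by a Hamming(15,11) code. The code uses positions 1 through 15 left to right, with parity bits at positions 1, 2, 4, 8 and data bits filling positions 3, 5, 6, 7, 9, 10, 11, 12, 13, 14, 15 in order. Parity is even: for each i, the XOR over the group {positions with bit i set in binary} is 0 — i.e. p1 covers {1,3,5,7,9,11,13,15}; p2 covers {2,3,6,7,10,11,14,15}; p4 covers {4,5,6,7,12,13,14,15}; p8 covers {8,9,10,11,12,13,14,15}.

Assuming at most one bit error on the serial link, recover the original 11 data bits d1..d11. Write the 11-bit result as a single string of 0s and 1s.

s1 (pos 1,3,5,7,9,11,13,15): 1⊕0⊕0⊕1⊕0⊕1⊕1⊕0 = 0
s2 (pos 2,3,6,7,10,11,14,15): 1⊕0⊕0⊕1⊕0⊕1⊕0⊕0 = 1
s4 (pos 4,5,6,7,12,13,14,15): 0⊕0⊕0⊕1⊕1⊕1⊕0⊕0 = 1
s8 (pos 8,9,10,11,12,13,14,15): 1⊕0⊕0⊕1⊕1⊕1⊕0⊕0 = 0
Syndrome s8…s1 = 0110 → error at position 6.
Flip position 6: 110000110011100 → 110001110011100
Read data bits from positions 3,5,6,7,9,10,11,12,13,14,15: 00110011100

00110011100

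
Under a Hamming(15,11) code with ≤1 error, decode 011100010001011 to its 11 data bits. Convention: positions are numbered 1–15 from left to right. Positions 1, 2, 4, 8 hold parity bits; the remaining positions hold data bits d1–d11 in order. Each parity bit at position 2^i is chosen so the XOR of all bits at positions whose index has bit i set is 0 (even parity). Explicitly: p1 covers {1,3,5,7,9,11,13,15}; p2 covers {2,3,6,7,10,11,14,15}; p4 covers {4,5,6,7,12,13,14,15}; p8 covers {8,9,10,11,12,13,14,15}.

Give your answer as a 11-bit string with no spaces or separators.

s1 (pos 1,3,5,7,9,11,13,15): 0⊕1⊕0⊕0⊕0⊕0⊕0⊕1 = 0
s2 (pos 2,3,6,7,10,11,14,15): 1⊕1⊕0⊕0⊕0⊕0⊕1⊕1 = 0
s4 (pos 4,5,6,7,12,13,14,15): 1⊕0⊕0⊕0⊕1⊕0⊕1⊕1 = 0
s8 (pos 8,9,10,11,12,13,14,15): 1⊕0⊕0⊕0⊕1⊕0⊕1⊕1 = 0
Syndrome s8…s1 = 0000 → no error.
Read data bits from positions 3,5,6,7,9,10,11,12,13,14,15: 10000001011

10000001011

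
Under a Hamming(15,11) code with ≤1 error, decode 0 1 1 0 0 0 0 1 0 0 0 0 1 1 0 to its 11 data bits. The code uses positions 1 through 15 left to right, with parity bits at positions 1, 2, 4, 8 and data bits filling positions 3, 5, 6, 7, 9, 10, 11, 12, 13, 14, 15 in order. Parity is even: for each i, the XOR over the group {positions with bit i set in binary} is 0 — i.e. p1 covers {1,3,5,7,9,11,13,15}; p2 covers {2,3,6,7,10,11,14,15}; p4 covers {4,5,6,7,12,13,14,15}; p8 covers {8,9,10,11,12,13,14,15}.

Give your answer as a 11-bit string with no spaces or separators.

10000100110

s1 (pos 1,3,5,7,9,11,13,15): 0⊕1⊕0⊕0⊕0⊕0⊕1⊕0 = 0
s2 (pos 2,3,6,7,10,11,14,15): 1⊕1⊕0⊕0⊕0⊕0⊕1⊕0 = 1
s4 (pos 4,5,6,7,12,13,14,15): 0⊕0⊕0⊕0⊕0⊕1⊕1⊕0 = 0
s8 (pos 8,9,10,11,12,13,14,15): 1⊕0⊕0⊕0⊕0⊕1⊕1⊕0 = 1
Syndrome s8…s1 = 1010 → error at position 10.
Flip position 10: 011000010000110 → 011000010100110
Read data bits from positions 3,5,6,7,9,10,11,12,13,14,15: 10000100110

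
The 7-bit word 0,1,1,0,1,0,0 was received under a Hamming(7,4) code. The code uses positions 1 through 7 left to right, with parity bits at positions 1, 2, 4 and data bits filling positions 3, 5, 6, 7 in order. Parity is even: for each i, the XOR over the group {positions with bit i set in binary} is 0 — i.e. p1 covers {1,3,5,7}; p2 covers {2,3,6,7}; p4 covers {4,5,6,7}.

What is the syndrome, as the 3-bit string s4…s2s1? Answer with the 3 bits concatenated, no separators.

100

s1 (pos 1,3,5,7): 0⊕1⊕1⊕0 = 0
s2 (pos 2,3,6,7): 1⊕1⊕0⊕0 = 0
s4 (pos 4,5,6,7): 0⊕1⊕0⊕0 = 1
Syndrome s4…s1 = 100 → error at position 4.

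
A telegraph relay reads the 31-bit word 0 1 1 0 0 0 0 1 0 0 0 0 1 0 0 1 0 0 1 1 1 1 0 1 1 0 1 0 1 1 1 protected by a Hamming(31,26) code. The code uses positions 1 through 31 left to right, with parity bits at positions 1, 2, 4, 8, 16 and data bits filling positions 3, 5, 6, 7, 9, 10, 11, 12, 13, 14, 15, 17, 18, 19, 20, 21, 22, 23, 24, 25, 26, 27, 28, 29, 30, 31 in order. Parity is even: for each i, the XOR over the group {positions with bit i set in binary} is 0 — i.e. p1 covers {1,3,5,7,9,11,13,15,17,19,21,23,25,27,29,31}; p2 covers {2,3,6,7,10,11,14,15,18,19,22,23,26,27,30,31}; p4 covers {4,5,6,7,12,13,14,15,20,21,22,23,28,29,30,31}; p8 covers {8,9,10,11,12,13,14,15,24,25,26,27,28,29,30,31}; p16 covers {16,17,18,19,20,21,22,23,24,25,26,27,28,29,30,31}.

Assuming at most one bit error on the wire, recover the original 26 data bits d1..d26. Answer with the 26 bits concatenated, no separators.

s1 (pos 1,3,5,7,9,11,13,15,17,19,21,23,25,27,29,31): 0⊕1⊕0⊕0⊕0⊕0⊕1⊕0⊕0⊕1⊕1⊕0⊕1⊕1⊕1⊕1 = 0
s2 (pos 2,3,6,7,10,11,14,15,18,19,22,23,26,27,30,31): 1⊕1⊕0⊕0⊕0⊕0⊕0⊕0⊕0⊕1⊕1⊕0⊕0⊕1⊕1⊕1 = 1
s4 (pos 4,5,6,7,12,13,14,15,20,21,22,23,28,29,30,31): 0⊕0⊕0⊕0⊕0⊕1⊕0⊕0⊕1⊕1⊕1⊕0⊕0⊕1⊕1⊕1 = 1
s8 (pos 8,9,10,11,12,13,14,15,24,25,26,27,28,29,30,31): 1⊕0⊕0⊕0⊕0⊕1⊕0⊕0⊕1⊕1⊕0⊕1⊕0⊕1⊕1⊕1 = 0
s16 (pos 16,17,18,19,20,21,22,23,24,25,26,27,28,29,30,31): 1⊕0⊕0⊕1⊕1⊕1⊕1⊕0⊕1⊕1⊕0⊕1⊕0⊕1⊕1⊕1 = 1
Syndrome s16…s1 = 10110 → error at position 22.
Flip position 22: 0110000100001001001111011010111 → 0110000100001001001110011010111
Read data bits from positions 3,5,6,7,9,10,11,12,13,14,15,17,18,19,20,21,22,23,24,25,26,27,28,29,30,31: 10000000100001110011010111

10000000100001110011010111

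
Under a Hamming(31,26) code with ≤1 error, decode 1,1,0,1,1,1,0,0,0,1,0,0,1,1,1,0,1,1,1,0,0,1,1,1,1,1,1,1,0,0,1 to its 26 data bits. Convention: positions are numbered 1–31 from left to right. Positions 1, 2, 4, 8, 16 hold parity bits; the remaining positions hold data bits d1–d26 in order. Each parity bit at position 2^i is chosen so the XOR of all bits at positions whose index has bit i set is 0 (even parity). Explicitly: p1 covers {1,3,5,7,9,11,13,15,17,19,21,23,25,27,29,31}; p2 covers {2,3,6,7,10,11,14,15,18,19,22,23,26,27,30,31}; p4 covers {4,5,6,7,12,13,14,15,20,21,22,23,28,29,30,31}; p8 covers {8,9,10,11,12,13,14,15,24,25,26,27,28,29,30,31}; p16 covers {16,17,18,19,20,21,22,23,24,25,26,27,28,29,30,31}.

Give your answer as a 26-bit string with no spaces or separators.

01100100111111001111111001

s1 (pos 1,3,5,7,9,11,13,15,17,19,21,23,25,27,29,31): 1⊕0⊕1⊕0⊕0⊕0⊕1⊕1⊕1⊕1⊕0⊕1⊕1⊕1⊕0⊕1 = 0
s2 (pos 2,3,6,7,10,11,14,15,18,19,22,23,26,27,30,31): 1⊕0⊕1⊕0⊕1⊕0⊕1⊕1⊕1⊕1⊕1⊕1⊕1⊕1⊕0⊕1 = 0
s4 (pos 4,5,6,7,12,13,14,15,20,21,22,23,28,29,30,31): 1⊕1⊕1⊕0⊕0⊕1⊕1⊕1⊕0⊕0⊕1⊕1⊕1⊕0⊕0⊕1 = 0
s8 (pos 8,9,10,11,12,13,14,15,24,25,26,27,28,29,30,31): 0⊕0⊕1⊕0⊕0⊕1⊕1⊕1⊕1⊕1⊕1⊕1⊕1⊕0⊕0⊕1 = 0
s16 (pos 16,17,18,19,20,21,22,23,24,25,26,27,28,29,30,31): 0⊕1⊕1⊕1⊕0⊕0⊕1⊕1⊕1⊕1⊕1⊕1⊕1⊕0⊕0⊕1 = 1
Syndrome s16…s1 = 10000 → error at position 16.
Flip position 16: 1101110001001110111001111111001 → 1101110001001111111001111111001
Read data bits from positions 3,5,6,7,9,10,11,12,13,14,15,17,18,19,20,21,22,23,24,25,26,27,28,29,30,31: 01100100111111001111111001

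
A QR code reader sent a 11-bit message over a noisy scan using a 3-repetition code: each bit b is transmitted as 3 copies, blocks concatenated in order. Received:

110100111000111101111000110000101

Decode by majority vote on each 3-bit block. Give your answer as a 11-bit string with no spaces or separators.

Block 1 (110): 2 ones → 1
Block 2 (100): 1 one → 0
Block 3 (111): 3 ones → 1
Block 4 (000): 0 ones → 0
Block 5 (111): 3 ones → 1
Block 6 (101): 2 ones → 1
Block 7 (111): 3 ones → 1
Block 8 (000): 0 ones → 0
Block 9 (110): 2 ones → 1
Block 10 (000): 0 ones → 0
Block 11 (101): 2 ones → 1

10101110101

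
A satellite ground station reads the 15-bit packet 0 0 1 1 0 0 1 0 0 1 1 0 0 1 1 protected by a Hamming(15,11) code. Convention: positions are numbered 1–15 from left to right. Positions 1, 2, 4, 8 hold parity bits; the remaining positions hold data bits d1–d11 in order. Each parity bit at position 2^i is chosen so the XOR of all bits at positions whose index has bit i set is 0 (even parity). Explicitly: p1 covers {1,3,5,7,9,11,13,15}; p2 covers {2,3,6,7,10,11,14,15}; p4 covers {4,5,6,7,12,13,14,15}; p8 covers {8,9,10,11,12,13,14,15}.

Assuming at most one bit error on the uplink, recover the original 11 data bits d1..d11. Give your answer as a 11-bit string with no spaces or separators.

s1 (pos 1,3,5,7,9,11,13,15): 0⊕1⊕0⊕1⊕0⊕1⊕0⊕1 = 0
s2 (pos 2,3,6,7,10,11,14,15): 0⊕1⊕0⊕1⊕1⊕1⊕1⊕1 = 0
s4 (pos 4,5,6,7,12,13,14,15): 1⊕0⊕0⊕1⊕0⊕0⊕1⊕1 = 0
s8 (pos 8,9,10,11,12,13,14,15): 0⊕0⊕1⊕1⊕0⊕0⊕1⊕1 = 0
Syndrome s8…s1 = 0000 → no error.
Read data bits from positions 3,5,6,7,9,10,11,12,13,14,15: 10010110011

10010110011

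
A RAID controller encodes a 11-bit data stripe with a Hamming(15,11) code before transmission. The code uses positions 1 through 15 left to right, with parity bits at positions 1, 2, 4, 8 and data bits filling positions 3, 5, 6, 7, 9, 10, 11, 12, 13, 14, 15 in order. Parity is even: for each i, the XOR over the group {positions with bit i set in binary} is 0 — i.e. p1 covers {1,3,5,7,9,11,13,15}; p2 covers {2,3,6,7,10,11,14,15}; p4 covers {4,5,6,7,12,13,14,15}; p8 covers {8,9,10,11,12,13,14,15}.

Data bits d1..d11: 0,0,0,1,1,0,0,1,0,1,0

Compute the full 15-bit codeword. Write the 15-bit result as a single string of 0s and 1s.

Place data at non-parity positions: p1 p2 0 p4 0 0 1 p8 1 0 0 1 0 1 0
p1 (pos 1,3,5,7,9,11,13,15): XOR of data positions = 0⊕0⊕1⊕1⊕0⊕0⊕0 = 0
p2 (pos 2,3,6,7,10,11,14,15): XOR of data positions = 0⊕0⊕1⊕0⊕0⊕1⊕0 = 0
p4 (pos 4,5,6,7,12,13,14,15): XOR of data positions = 0⊕0⊕1⊕1⊕0⊕1⊕0 = 1
p8 (pos 8,9,10,11,12,13,14,15): XOR of data positions = 1⊕0⊕0⊕1⊕0⊕1⊕0 = 1
Codeword: 000100111001010

000100111001010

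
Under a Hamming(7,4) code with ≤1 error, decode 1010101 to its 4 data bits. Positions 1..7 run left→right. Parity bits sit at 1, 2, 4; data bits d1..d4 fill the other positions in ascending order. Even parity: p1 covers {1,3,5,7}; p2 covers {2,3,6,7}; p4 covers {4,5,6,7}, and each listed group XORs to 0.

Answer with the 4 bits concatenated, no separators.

1101

s1 (pos 1,3,5,7): 1⊕1⊕1⊕1 = 0
s2 (pos 2,3,6,7): 0⊕1⊕0⊕1 = 0
s4 (pos 4,5,6,7): 0⊕1⊕0⊕1 = 0
Syndrome s4…s1 = 000 → no error.
Read data bits from positions 3,5,6,7: 1101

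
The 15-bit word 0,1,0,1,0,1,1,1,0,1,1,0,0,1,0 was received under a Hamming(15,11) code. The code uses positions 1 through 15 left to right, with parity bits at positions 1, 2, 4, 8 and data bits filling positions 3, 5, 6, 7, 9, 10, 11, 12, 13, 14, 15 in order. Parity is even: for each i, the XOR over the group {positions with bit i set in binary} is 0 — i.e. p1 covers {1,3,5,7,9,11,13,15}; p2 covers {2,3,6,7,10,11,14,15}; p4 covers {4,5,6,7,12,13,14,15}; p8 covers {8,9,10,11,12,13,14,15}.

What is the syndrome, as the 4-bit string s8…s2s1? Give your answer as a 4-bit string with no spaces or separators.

s1 (pos 1,3,5,7,9,11,13,15): 0⊕0⊕0⊕1⊕0⊕1⊕0⊕0 = 0
s2 (pos 2,3,6,7,10,11,14,15): 1⊕0⊕1⊕1⊕1⊕1⊕1⊕0 = 0
s4 (pos 4,5,6,7,12,13,14,15): 1⊕0⊕1⊕1⊕0⊕0⊕1⊕0 = 0
s8 (pos 8,9,10,11,12,13,14,15): 1⊕0⊕1⊕1⊕0⊕0⊕1⊕0 = 0
Syndrome s8…s1 = 0000 → no error.

0000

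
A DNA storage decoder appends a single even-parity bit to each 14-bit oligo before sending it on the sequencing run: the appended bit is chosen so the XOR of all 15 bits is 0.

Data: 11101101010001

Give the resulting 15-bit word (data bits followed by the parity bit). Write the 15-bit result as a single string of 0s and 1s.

XOR of the 14 data bits: 1⊕1⊕1⊕0⊕1⊕1⊕0⊕1⊕0⊕1⊕0⊕0⊕0⊕1 = 0
Parity bit = 0 (so all 15 bits XOR to 0).

111011010100010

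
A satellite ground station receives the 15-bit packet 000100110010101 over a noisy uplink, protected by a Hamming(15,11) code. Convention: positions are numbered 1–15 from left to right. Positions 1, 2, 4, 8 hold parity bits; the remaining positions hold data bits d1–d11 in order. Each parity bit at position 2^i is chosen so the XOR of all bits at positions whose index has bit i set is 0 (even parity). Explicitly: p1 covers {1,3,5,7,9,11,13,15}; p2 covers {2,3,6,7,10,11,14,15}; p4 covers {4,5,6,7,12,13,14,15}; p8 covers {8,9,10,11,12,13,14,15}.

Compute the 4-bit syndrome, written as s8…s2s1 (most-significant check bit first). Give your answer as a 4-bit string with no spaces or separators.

0010

s1 (pos 1,3,5,7,9,11,13,15): 0⊕0⊕0⊕1⊕0⊕1⊕1⊕1 = 0
s2 (pos 2,3,6,7,10,11,14,15): 0⊕0⊕0⊕1⊕0⊕1⊕0⊕1 = 1
s4 (pos 4,5,6,7,12,13,14,15): 1⊕0⊕0⊕1⊕0⊕1⊕0⊕1 = 0
s8 (pos 8,9,10,11,12,13,14,15): 1⊕0⊕0⊕1⊕0⊕1⊕0⊕1 = 0
Syndrome s8…s1 = 0010 → error at position 2.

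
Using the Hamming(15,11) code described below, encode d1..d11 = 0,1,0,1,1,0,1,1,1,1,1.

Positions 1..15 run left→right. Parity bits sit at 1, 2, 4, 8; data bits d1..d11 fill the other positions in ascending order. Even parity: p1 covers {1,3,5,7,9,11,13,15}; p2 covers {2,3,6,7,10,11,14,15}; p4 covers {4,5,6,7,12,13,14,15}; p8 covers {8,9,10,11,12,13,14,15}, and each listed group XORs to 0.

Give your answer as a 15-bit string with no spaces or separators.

Place data at non-parity positions: p1 p2 0 p4 1 0 1 p8 1 0 1 1 1 1 1
p1 (pos 1,3,5,7,9,11,13,15): XOR of data positions = 0⊕1⊕1⊕1⊕1⊕1⊕1 = 0
p2 (pos 2,3,6,7,10,11,14,15): XOR of data positions = 0⊕0⊕1⊕0⊕1⊕1⊕1 = 0
p4 (pos 4,5,6,7,12,13,14,15): XOR of data positions = 1⊕0⊕1⊕1⊕1⊕1⊕1 = 0
p8 (pos 8,9,10,11,12,13,14,15): XOR of data positions = 1⊕0⊕1⊕1⊕1⊕1⊕1 = 0
Codeword: 000010101011111

000010101011111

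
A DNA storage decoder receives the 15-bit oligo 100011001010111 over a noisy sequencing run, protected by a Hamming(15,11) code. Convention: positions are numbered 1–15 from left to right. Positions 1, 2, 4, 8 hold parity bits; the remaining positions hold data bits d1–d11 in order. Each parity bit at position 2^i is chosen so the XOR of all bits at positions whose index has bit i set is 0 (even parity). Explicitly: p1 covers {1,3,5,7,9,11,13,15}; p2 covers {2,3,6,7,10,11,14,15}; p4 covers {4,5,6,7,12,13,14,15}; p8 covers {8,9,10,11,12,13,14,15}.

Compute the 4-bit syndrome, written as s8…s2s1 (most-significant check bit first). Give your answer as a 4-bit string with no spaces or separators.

1100

s1 (pos 1,3,5,7,9,11,13,15): 1⊕0⊕1⊕0⊕1⊕1⊕1⊕1 = 0
s2 (pos 2,3,6,7,10,11,14,15): 0⊕0⊕1⊕0⊕0⊕1⊕1⊕1 = 0
s4 (pos 4,5,6,7,12,13,14,15): 0⊕1⊕1⊕0⊕0⊕1⊕1⊕1 = 1
s8 (pos 8,9,10,11,12,13,14,15): 0⊕1⊕0⊕1⊕0⊕1⊕1⊕1 = 1
Syndrome s8…s1 = 1100 → error at position 12.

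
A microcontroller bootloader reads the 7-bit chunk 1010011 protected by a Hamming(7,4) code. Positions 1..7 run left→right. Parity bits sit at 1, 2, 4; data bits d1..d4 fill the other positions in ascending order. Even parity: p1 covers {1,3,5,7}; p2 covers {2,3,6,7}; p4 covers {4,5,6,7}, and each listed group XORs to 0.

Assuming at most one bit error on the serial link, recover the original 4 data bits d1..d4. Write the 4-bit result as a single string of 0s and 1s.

0011

s1 (pos 1,3,5,7): 1⊕1⊕0⊕1 = 1
s2 (pos 2,3,6,7): 0⊕1⊕1⊕1 = 1
s4 (pos 4,5,6,7): 0⊕0⊕1⊕1 = 0
Syndrome s4…s1 = 011 → error at position 3.
Flip position 3: 1010011 → 1000011
Read data bits from positions 3,5,6,7: 0011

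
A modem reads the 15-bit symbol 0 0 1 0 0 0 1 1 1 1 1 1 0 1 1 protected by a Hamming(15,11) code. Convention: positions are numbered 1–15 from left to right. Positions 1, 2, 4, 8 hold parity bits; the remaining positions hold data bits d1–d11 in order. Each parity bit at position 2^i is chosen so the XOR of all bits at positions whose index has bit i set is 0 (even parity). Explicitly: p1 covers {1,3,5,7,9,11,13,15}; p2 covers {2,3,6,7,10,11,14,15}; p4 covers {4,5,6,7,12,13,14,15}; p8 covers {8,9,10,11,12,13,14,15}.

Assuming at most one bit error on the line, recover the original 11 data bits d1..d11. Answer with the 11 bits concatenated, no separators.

s1 (pos 1,3,5,7,9,11,13,15): 0⊕1⊕0⊕1⊕1⊕1⊕0⊕1 = 1
s2 (pos 2,3,6,7,10,11,14,15): 0⊕1⊕0⊕1⊕1⊕1⊕1⊕1 = 0
s4 (pos 4,5,6,7,12,13,14,15): 0⊕0⊕0⊕1⊕1⊕0⊕1⊕1 = 0
s8 (pos 8,9,10,11,12,13,14,15): 1⊕1⊕1⊕1⊕1⊕0⊕1⊕1 = 1
Syndrome s8…s1 = 1001 → error at position 9.
Flip position 9: 001000111111011 → 001000110111011
Read data bits from positions 3,5,6,7,9,10,11,12,13,14,15: 10010111011

10010111011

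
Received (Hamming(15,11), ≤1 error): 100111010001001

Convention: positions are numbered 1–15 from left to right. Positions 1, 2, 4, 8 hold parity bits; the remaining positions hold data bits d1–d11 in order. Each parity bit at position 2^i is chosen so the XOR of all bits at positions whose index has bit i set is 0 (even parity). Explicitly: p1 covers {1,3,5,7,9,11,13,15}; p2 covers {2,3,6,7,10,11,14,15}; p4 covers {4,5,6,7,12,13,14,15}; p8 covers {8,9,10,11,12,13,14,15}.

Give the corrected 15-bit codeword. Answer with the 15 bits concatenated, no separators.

s1 (pos 1,3,5,7,9,11,13,15): 1⊕0⊕1⊕0⊕0⊕0⊕0⊕1 = 1
s2 (pos 2,3,6,7,10,11,14,15): 0⊕0⊕1⊕0⊕0⊕0⊕0⊕1 = 0
s4 (pos 4,5,6,7,12,13,14,15): 1⊕1⊕1⊕0⊕1⊕0⊕0⊕1 = 1
s8 (pos 8,9,10,11,12,13,14,15): 1⊕0⊕0⊕0⊕1⊕0⊕0⊕1 = 1
Syndrome s8…s1 = 1101 → error at position 13.
Flip position 13: 100111010001001 → 100111010001101

100111010001101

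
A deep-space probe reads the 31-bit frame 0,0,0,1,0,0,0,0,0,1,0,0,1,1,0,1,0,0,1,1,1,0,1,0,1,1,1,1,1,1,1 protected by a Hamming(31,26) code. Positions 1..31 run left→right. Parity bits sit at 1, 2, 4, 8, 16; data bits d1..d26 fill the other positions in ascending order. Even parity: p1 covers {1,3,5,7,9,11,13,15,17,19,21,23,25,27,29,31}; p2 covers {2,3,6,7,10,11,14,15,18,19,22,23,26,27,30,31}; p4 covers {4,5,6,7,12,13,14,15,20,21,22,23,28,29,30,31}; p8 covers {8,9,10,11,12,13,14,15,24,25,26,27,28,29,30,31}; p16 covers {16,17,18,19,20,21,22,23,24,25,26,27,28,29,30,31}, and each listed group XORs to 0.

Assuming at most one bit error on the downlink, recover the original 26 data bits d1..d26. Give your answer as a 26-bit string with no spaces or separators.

00000100110001110101111111

s1 (pos 1,3,5,7,9,11,13,15,17,19,21,23,25,27,29,31): 0⊕0⊕0⊕0⊕0⊕0⊕1⊕0⊕0⊕1⊕1⊕1⊕1⊕1⊕1⊕1 = 0
s2 (pos 2,3,6,7,10,11,14,15,18,19,22,23,26,27,30,31): 0⊕0⊕0⊕0⊕1⊕0⊕1⊕0⊕0⊕1⊕0⊕1⊕1⊕1⊕1⊕1 = 0
s4 (pos 4,5,6,7,12,13,14,15,20,21,22,23,28,29,30,31): 1⊕0⊕0⊕0⊕0⊕1⊕1⊕0⊕1⊕1⊕0⊕1⊕1⊕1⊕1⊕1 = 0
s8 (pos 8,9,10,11,12,13,14,15,24,25,26,27,28,29,30,31): 0⊕0⊕1⊕0⊕0⊕1⊕1⊕0⊕0⊕1⊕1⊕1⊕1⊕1⊕1⊕1 = 0
s16 (pos 16,17,18,19,20,21,22,23,24,25,26,27,28,29,30,31): 1⊕0⊕0⊕1⊕1⊕1⊕0⊕1⊕0⊕1⊕1⊕1⊕1⊕1⊕1⊕1 = 0
Syndrome s16…s1 = 00000 → no error.
Read data bits from positions 3,5,6,7,9,10,11,12,13,14,15,17,18,19,20,21,22,23,24,25,26,27,28,29,30,31: 00000100110001110101111111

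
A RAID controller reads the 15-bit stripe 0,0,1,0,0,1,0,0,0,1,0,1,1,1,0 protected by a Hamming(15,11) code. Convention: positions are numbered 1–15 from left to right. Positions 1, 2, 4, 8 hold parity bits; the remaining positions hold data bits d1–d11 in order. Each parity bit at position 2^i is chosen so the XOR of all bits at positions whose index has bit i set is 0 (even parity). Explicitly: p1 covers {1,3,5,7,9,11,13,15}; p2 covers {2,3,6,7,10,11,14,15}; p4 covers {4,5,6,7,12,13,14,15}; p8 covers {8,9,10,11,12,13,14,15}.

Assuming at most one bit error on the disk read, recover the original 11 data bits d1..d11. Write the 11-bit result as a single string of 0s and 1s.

10100101110

s1 (pos 1,3,5,7,9,11,13,15): 0⊕1⊕0⊕0⊕0⊕0⊕1⊕0 = 0
s2 (pos 2,3,6,7,10,11,14,15): 0⊕1⊕1⊕0⊕1⊕0⊕1⊕0 = 0
s4 (pos 4,5,6,7,12,13,14,15): 0⊕0⊕1⊕0⊕1⊕1⊕1⊕0 = 0
s8 (pos 8,9,10,11,12,13,14,15): 0⊕0⊕1⊕0⊕1⊕1⊕1⊕0 = 0
Syndrome s8…s1 = 0000 → no error.
Read data bits from positions 3,5,6,7,9,10,11,12,13,14,15: 10100101110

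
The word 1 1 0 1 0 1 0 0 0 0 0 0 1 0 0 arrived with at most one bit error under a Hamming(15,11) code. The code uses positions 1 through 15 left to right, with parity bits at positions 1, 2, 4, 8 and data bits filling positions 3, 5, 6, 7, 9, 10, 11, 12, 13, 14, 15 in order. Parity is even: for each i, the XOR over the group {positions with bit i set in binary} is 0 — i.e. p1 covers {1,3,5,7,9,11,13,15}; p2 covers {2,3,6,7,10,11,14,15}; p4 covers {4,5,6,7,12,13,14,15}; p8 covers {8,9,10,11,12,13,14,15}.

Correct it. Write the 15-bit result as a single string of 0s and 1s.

110101000001100

s1 (pos 1,3,5,7,9,11,13,15): 1⊕0⊕0⊕0⊕0⊕0⊕1⊕0 = 0
s2 (pos 2,3,6,7,10,11,14,15): 1⊕0⊕1⊕0⊕0⊕0⊕0⊕0 = 0
s4 (pos 4,5,6,7,12,13,14,15): 1⊕0⊕1⊕0⊕0⊕1⊕0⊕0 = 1
s8 (pos 8,9,10,11,12,13,14,15): 0⊕0⊕0⊕0⊕0⊕1⊕0⊕0 = 1
Syndrome s8…s1 = 1100 → error at position 12.
Flip position 12: 110101000000100 → 110101000001100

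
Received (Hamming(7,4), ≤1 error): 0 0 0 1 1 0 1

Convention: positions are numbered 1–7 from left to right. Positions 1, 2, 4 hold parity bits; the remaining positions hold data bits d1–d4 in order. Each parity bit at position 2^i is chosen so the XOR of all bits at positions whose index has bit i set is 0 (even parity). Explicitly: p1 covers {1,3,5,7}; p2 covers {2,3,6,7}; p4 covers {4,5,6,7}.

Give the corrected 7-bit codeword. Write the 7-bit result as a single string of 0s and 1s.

s1 (pos 1,3,5,7): 0⊕0⊕1⊕1 = 0
s2 (pos 2,3,6,7): 0⊕0⊕0⊕1 = 1
s4 (pos 4,5,6,7): 1⊕1⊕0⊕1 = 1
Syndrome s4…s1 = 110 → error at position 6.
Flip position 6: 0001101 → 0001111

0001111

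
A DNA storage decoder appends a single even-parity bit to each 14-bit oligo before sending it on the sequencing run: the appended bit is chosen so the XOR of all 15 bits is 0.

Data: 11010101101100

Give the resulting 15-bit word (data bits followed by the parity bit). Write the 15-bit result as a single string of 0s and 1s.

XOR of the 14 data bits: 1⊕1⊕0⊕1⊕0⊕1⊕0⊕1⊕1⊕0⊕1⊕1⊕0⊕0 = 0
Parity bit = 0 (so all 15 bits XOR to 0).

110101011011000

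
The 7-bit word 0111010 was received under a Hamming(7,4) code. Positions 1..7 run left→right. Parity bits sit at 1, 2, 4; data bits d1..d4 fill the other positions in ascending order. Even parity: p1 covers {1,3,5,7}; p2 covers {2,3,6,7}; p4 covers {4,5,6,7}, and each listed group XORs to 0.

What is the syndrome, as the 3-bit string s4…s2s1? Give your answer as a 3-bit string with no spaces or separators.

s1 (pos 1,3,5,7): 0⊕1⊕0⊕0 = 1
s2 (pos 2,3,6,7): 1⊕1⊕1⊕0 = 1
s4 (pos 4,5,6,7): 1⊕0⊕1⊕0 = 0
Syndrome s4…s1 = 011 → error at position 3.

011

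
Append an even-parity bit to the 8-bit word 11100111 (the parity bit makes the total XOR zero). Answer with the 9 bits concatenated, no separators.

XOR of the 8 data bits: 1⊕1⊕1⊕0⊕0⊕1⊕1⊕1 = 0
Parity bit = 0 (so all 9 bits XOR to 0).

111001110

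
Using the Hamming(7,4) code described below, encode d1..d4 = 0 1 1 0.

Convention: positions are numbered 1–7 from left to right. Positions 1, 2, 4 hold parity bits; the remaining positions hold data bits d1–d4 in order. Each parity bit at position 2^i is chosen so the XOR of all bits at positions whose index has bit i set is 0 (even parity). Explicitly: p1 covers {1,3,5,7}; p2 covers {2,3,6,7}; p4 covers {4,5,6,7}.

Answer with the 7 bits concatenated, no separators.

Place data at non-parity positions: p1 p2 0 p4 1 1 0
p1 (pos 1,3,5,7): XOR of data positions = 0⊕1⊕0 = 1
p2 (pos 2,3,6,7): XOR of data positions = 0⊕1⊕0 = 1
p4 (pos 4,5,6,7): XOR of data positions = 1⊕1⊕0 = 0
Codeword: 1100110

1100110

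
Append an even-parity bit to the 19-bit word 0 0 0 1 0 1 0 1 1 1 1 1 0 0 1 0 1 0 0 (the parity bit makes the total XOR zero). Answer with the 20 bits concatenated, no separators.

XOR of the 19 data bits: 0⊕0⊕0⊕1⊕0⊕1⊕0⊕1⊕1⊕1⊕1⊕1⊕0⊕0⊕1⊕0⊕1⊕0⊕0 = 1
Parity bit = 1 (so all 20 bits XOR to 0).

00010101111100101001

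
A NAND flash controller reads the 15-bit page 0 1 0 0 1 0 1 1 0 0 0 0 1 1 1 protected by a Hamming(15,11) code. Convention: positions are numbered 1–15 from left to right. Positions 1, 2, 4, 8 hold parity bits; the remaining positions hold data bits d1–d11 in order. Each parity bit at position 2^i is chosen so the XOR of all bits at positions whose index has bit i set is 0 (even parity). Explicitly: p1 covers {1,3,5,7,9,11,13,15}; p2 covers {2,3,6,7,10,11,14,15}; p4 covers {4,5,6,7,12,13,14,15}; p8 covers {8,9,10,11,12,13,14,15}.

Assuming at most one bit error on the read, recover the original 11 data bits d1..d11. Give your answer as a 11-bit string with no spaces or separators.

s1 (pos 1,3,5,7,9,11,13,15): 0⊕0⊕1⊕1⊕0⊕0⊕1⊕1 = 0
s2 (pos 2,3,6,7,10,11,14,15): 1⊕0⊕0⊕1⊕0⊕0⊕1⊕1 = 0
s4 (pos 4,5,6,7,12,13,14,15): 0⊕1⊕0⊕1⊕0⊕1⊕1⊕1 = 1
s8 (pos 8,9,10,11,12,13,14,15): 1⊕0⊕0⊕0⊕0⊕1⊕1⊕1 = 0
Syndrome s8…s1 = 0100 → error at position 4.
Flip position 4: 010010110000111 → 010110110000111
Read data bits from positions 3,5,6,7,9,10,11,12,13,14,15: 01010000111

01010000111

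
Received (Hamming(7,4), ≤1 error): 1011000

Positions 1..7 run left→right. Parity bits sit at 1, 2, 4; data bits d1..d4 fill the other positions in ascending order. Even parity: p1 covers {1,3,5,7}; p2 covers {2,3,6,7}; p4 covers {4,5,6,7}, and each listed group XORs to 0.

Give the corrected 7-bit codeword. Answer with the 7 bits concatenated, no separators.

s1 (pos 1,3,5,7): 1⊕1⊕0⊕0 = 0
s2 (pos 2,3,6,7): 0⊕1⊕0⊕0 = 1
s4 (pos 4,5,6,7): 1⊕0⊕0⊕0 = 1
Syndrome s4…s1 = 110 → error at position 6.
Flip position 6: 1011000 → 1011010

1011010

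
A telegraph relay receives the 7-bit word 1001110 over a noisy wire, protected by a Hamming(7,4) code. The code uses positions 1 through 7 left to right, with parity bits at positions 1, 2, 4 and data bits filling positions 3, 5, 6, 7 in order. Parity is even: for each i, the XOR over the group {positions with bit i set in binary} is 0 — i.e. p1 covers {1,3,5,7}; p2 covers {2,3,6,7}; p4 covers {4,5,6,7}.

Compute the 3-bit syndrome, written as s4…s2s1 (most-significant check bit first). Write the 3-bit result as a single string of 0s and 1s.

110

s1 (pos 1,3,5,7): 1⊕0⊕1⊕0 = 0
s2 (pos 2,3,6,7): 0⊕0⊕1⊕0 = 1
s4 (pos 4,5,6,7): 1⊕1⊕1⊕0 = 1
Syndrome s4…s1 = 110 → error at position 6.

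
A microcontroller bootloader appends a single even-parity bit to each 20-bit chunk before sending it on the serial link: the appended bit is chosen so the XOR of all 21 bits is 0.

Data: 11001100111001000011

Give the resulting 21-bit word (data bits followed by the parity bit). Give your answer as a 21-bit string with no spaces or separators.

XOR of the 20 data bits: 1⊕1⊕0⊕0⊕1⊕1⊕0⊕0⊕1⊕1⊕1⊕0⊕0⊕1⊕0⊕0⊕0⊕0⊕1⊕1 = 0
Parity bit = 0 (so all 21 bits XOR to 0).

110011001110010000110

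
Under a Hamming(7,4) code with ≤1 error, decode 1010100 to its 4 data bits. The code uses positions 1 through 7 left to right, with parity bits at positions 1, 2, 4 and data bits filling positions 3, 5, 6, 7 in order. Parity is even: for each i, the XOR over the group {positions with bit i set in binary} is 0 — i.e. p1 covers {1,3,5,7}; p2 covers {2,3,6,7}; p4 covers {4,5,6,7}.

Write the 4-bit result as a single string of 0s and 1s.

1101

s1 (pos 1,3,5,7): 1⊕1⊕1⊕0 = 1
s2 (pos 2,3,6,7): 0⊕1⊕0⊕0 = 1
s4 (pos 4,5,6,7): 0⊕1⊕0⊕0 = 1
Syndrome s4…s1 = 111 → error at position 7.
Flip position 7: 1010100 → 1010101
Read data bits from positions 3,5,6,7: 1101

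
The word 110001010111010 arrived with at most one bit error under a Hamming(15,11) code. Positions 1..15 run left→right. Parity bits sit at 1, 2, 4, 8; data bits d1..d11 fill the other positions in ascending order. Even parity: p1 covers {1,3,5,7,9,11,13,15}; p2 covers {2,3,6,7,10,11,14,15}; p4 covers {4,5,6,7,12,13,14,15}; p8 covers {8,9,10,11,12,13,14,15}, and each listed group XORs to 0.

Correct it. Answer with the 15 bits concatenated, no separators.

s1 (pos 1,3,5,7,9,11,13,15): 1⊕0⊕0⊕0⊕0⊕1⊕0⊕0 = 0
s2 (pos 2,3,6,7,10,11,14,15): 1⊕0⊕1⊕0⊕1⊕1⊕1⊕0 = 1
s4 (pos 4,5,6,7,12,13,14,15): 0⊕0⊕1⊕0⊕1⊕0⊕1⊕0 = 1
s8 (pos 8,9,10,11,12,13,14,15): 1⊕0⊕1⊕1⊕1⊕0⊕1⊕0 = 1
Syndrome s8…s1 = 1110 → error at position 14.
Flip position 14: 110001010111010 → 110001010111000

110001010111000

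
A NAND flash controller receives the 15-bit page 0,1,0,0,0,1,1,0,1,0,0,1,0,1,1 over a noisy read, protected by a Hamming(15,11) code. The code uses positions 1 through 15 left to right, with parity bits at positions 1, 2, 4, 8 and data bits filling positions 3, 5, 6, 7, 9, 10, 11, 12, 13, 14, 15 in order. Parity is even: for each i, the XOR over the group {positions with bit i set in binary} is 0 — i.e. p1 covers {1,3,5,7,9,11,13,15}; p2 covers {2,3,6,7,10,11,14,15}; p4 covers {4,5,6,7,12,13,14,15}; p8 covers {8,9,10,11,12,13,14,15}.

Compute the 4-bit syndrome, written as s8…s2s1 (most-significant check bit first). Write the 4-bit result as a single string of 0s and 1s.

0111

s1 (pos 1,3,5,7,9,11,13,15): 0⊕0⊕0⊕1⊕1⊕0⊕0⊕1 = 1
s2 (pos 2,3,6,7,10,11,14,15): 1⊕0⊕1⊕1⊕0⊕0⊕1⊕1 = 1
s4 (pos 4,5,6,7,12,13,14,15): 0⊕0⊕1⊕1⊕1⊕0⊕1⊕1 = 1
s8 (pos 8,9,10,11,12,13,14,15): 0⊕1⊕0⊕0⊕1⊕0⊕1⊕1 = 0
Syndrome s8…s1 = 0111 → error at position 7.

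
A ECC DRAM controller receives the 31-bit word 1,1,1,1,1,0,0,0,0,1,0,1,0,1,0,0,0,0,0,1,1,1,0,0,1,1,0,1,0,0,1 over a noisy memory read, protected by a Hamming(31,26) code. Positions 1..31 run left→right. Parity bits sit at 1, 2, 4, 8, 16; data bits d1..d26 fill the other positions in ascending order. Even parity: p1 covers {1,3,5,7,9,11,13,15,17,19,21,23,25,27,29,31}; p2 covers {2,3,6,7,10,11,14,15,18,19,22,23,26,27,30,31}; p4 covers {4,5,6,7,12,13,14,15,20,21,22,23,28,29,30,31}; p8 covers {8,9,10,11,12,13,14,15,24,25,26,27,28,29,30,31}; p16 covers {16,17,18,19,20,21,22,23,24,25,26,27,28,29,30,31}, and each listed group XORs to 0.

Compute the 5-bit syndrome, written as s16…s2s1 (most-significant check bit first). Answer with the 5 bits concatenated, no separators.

s1 (pos 1,3,5,7,9,11,13,15,17,19,21,23,25,27,29,31): 1⊕1⊕1⊕0⊕0⊕0⊕0⊕0⊕0⊕0⊕1⊕0⊕1⊕0⊕0⊕1 = 0
s2 (pos 2,3,6,7,10,11,14,15,18,19,22,23,26,27,30,31): 1⊕1⊕0⊕0⊕1⊕0⊕1⊕0⊕0⊕0⊕1⊕0⊕1⊕0⊕0⊕1 = 1
s4 (pos 4,5,6,7,12,13,14,15,20,21,22,23,28,29,30,31): 1⊕1⊕0⊕0⊕1⊕0⊕1⊕0⊕1⊕1⊕1⊕0⊕1⊕0⊕0⊕1 = 1
s8 (pos 8,9,10,11,12,13,14,15,24,25,26,27,28,29,30,31): 0⊕0⊕1⊕0⊕1⊕0⊕1⊕0⊕0⊕1⊕1⊕0⊕1⊕0⊕0⊕1 = 1
s16 (pos 16,17,18,19,20,21,22,23,24,25,26,27,28,29,30,31): 0⊕0⊕0⊕0⊕1⊕1⊕1⊕0⊕0⊕1⊕1⊕0⊕1⊕0⊕0⊕1 = 1
Syndrome s16…s1 = 11110 → error at position 30.

11110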